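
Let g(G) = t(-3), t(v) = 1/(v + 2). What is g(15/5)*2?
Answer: -2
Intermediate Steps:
t(v) = 1/(2 + v)
g(G) = -1 (g(G) = 1/(2 - 3) = 1/(-1) = -1)
g(15/5)*2 = -1*2 = -2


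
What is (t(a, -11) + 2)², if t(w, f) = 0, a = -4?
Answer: 4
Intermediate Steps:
(t(a, -11) + 2)² = (0 + 2)² = 2² = 4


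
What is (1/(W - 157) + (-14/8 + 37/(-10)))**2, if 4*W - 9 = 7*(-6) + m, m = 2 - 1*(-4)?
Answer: 8173881/274576 ≈ 29.769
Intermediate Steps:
m = 6 (m = 2 + 4 = 6)
W = -27/4 (W = 9/4 + (7*(-6) + 6)/4 = 9/4 + (-42 + 6)/4 = 9/4 + (1/4)*(-36) = 9/4 - 9 = -27/4 ≈ -6.7500)
(1/(W - 157) + (-14/8 + 37/(-10)))**2 = (1/(-27/4 - 157) + (-14/8 + 37/(-10)))**2 = (1/(-655/4) + (-14*1/8 + 37*(-1/10)))**2 = (-4/655 + (-7/4 - 37/10))**2 = (-4/655 - 109/20)**2 = (-2859/524)**2 = 8173881/274576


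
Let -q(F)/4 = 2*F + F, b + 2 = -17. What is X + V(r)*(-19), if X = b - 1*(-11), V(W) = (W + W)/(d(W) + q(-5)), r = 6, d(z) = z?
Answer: -126/11 ≈ -11.455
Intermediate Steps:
b = -19 (b = -2 - 17 = -19)
q(F) = -12*F (q(F) = -4*(2*F + F) = -12*F)
V(W) = 2*W/(60 + W) (V(W) = (W + W)/(W - 12*(-5)) = (2*W)/(W + 60) = (2*W)/(60 + W) = 2*W/(60 + W))
X = -8 (X = -19 - 1*(-11) = -19 + 11 = -8)
X + V(r)*(-19) = -8 + (2*6/(60 + 6))*(-19) = -8 + (2*6/66)*(-19) = -8 + (2*6*(1/66))*(-19) = -8 + (2/11)*(-19) = -8 - 38/11 = -126/11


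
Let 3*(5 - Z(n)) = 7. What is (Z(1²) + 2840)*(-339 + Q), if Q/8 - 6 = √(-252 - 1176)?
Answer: -827216 + 136448*I*√357/3 ≈ -8.2722e+5 + 8.5937e+5*I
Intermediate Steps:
Z(n) = 8/3 (Z(n) = 5 - ⅓*7 = 5 - 7/3 = 8/3)
Q = 48 + 16*I*√357 (Q = 48 + 8*√(-252 - 1176) = 48 + 8*√(-1428) = 48 + 8*(2*I*√357) = 48 + 16*I*√357 ≈ 48.0 + 302.31*I)
(Z(1²) + 2840)*(-339 + Q) = (8/3 + 2840)*(-339 + (48 + 16*I*√357)) = 8528*(-291 + 16*I*√357)/3 = -827216 + 136448*I*√357/3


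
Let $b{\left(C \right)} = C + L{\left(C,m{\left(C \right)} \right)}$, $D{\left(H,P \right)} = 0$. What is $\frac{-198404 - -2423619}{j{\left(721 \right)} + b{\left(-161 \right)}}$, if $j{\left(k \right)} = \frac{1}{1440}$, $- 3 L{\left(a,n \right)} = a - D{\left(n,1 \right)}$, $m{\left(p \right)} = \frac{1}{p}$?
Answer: $- \frac{3204309600}{154559} \approx -20732.0$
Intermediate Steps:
$L{\left(a,n \right)} = - \frac{a}{3}$ ($L{\left(a,n \right)} = - \frac{a - 0}{3} = - \frac{a + 0}{3} = - \frac{a}{3}$)
$j{\left(k \right)} = \frac{1}{1440}$
$b{\left(C \right)} = \frac{2 C}{3}$ ($b{\left(C \right)} = C - \frac{C}{3} = \frac{2 C}{3}$)
$\frac{-198404 - -2423619}{j{\left(721 \right)} + b{\left(-161 \right)}} = \frac{-198404 - -2423619}{\frac{1}{1440} + \frac{2}{3} \left(-161\right)} = \frac{-198404 + 2423619}{\frac{1}{1440} - \frac{322}{3}} = \frac{2225215}{- \frac{154559}{1440}} = 2225215 \left(- \frac{1440}{154559}\right) = - \frac{3204309600}{154559}$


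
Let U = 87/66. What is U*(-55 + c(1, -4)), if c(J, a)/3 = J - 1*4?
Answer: -928/11 ≈ -84.364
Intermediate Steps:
c(J, a) = -12 + 3*J (c(J, a) = 3*(J - 1*4) = 3*(J - 4) = 3*(-4 + J) = -12 + 3*J)
U = 29/22 (U = 87*(1/66) = 29/22 ≈ 1.3182)
U*(-55 + c(1, -4)) = 29*(-55 + (-12 + 3*1))/22 = 29*(-55 + (-12 + 3))/22 = 29*(-55 - 9)/22 = (29/22)*(-64) = -928/11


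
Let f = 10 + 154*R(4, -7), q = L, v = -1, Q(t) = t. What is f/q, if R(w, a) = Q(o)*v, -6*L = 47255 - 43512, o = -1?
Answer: -984/3743 ≈ -0.26289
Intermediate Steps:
L = -3743/6 (L = -(47255 - 43512)/6 = -⅙*3743 = -3743/6 ≈ -623.83)
q = -3743/6 ≈ -623.83
R(w, a) = 1 (R(w, a) = -1*(-1) = 1)
f = 164 (f = 10 + 154*1 = 10 + 154 = 164)
f/q = 164/(-3743/6) = 164*(-6/3743) = -984/3743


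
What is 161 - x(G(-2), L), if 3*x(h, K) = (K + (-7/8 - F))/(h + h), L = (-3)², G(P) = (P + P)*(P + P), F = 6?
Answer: 123631/768 ≈ 160.98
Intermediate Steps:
G(P) = 4*P² (G(P) = (2*P)*(2*P) = 4*P²)
L = 9
x(h, K) = (-55/8 + K)/(6*h) (x(h, K) = ((K + (-7/8 - 1*6))/(h + h))/3 = ((K + (-7*⅛ - 6))/((2*h)))/3 = ((K + (-7/8 - 6))*(1/(2*h)))/3 = ((K - 55/8)*(1/(2*h)))/3 = ((-55/8 + K)*(1/(2*h)))/3 = ((-55/8 + K)/(2*h))/3 = (-55/8 + K)/(6*h))
161 - x(G(-2), L) = 161 - (-55 + 8*9)/(48*(4*(-2)²)) = 161 - (-55 + 72)/(48*(4*4)) = 161 - 17/(48*16) = 161 - 1*17/768 = 161 - 17/768 = 123631/768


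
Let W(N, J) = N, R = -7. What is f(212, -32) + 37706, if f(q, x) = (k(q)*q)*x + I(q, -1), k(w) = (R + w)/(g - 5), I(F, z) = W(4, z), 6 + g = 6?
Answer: 315854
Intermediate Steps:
g = 0 (g = -6 + 6 = 0)
I(F, z) = 4
k(w) = 7/5 - w/5 (k(w) = (-7 + w)/(0 - 5) = (-7 + w)/(-5) = (-7 + w)*(-⅕) = 7/5 - w/5)
f(q, x) = 4 + q*x*(7/5 - q/5) (f(q, x) = ((7/5 - q/5)*q)*x + 4 = (q*(7/5 - q/5))*x + 4 = q*x*(7/5 - q/5) + 4 = 4 + q*x*(7/5 - q/5))
f(212, -32) + 37706 = (4 + (⅕)*212*(-32)*(7 - 1*212)) + 37706 = (4 + (⅕)*212*(-32)*(7 - 212)) + 37706 = (4 + (⅕)*212*(-32)*(-205)) + 37706 = (4 + 278144) + 37706 = 278148 + 37706 = 315854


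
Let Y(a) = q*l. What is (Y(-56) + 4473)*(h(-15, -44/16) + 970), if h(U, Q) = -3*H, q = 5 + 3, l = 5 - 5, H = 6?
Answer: 4258296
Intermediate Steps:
l = 0
q = 8
h(U, Q) = -18 (h(U, Q) = -3*6 = -18)
Y(a) = 0 (Y(a) = 8*0 = 0)
(Y(-56) + 4473)*(h(-15, -44/16) + 970) = (0 + 4473)*(-18 + 970) = 4473*952 = 4258296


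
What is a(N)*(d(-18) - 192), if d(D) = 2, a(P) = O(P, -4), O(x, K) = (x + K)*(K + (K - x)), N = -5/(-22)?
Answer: -1427185/242 ≈ -5897.5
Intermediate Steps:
N = 5/22 (N = -5*(-1/22) = 5/22 ≈ 0.22727)
O(x, K) = (K + x)*(-x + 2*K)
a(P) = 32 - P**2 - 4*P (a(P) = -P**2 + 2*(-4)**2 - 4*P = -P**2 + 2*16 - 4*P = -P**2 + 32 - 4*P = 32 - P**2 - 4*P)
a(N)*(d(-18) - 192) = (32 - (5/22)**2 - 4*5/22)*(2 - 192) = (32 - 1*25/484 - 10/11)*(-190) = (32 - 25/484 - 10/11)*(-190) = (15023/484)*(-190) = -1427185/242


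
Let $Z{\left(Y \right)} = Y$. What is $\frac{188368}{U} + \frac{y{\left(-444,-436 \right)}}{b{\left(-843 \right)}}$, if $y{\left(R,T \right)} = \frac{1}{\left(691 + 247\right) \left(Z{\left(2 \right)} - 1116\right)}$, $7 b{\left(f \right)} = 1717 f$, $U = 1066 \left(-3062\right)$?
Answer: $- \frac{10175013504431929}{176315404858424988} \approx -0.057709$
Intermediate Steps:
$U = -3264092$
$b{\left(f \right)} = \frac{1717 f}{7}$
$y{\left(R,T \right)} = - \frac{1}{1044932}$ ($y{\left(R,T \right)} = \frac{1}{\left(691 + 247\right) \left(2 - 1116\right)} = \frac{1}{938 \left(-1114\right)} = \frac{1}{-1044932} = - \frac{1}{1044932}$)
$\frac{188368}{U} + \frac{y{\left(-444,-436 \right)}}{b{\left(-843 \right)}} = \frac{188368}{-3264092} - \frac{1}{1044932 \cdot \frac{1717}{7} \left(-843\right)} = 188368 \left(- \frac{1}{3264092}\right) - \frac{1}{1044932 \left(- \frac{1447431}{7}\right)} = - \frac{47092}{816023} - - \frac{1}{216066709956} = - \frac{47092}{816023} + \frac{1}{216066709956} = - \frac{10175013504431929}{176315404858424988}$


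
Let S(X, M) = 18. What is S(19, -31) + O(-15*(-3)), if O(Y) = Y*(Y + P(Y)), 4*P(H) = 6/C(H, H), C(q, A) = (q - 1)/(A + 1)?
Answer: 92997/44 ≈ 2113.6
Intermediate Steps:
C(q, A) = (-1 + q)/(1 + A)
P(H) = 3*(1 + H)/(2*(-1 + H)) (P(H) = (6/(((-1 + H)/(1 + H))))/4 = (6*((1 + H)/(-1 + H)))/4 = (6*(1 + H)/(-1 + H))/4 = 3*(1 + H)/(2*(-1 + H)))
O(Y) = Y*(Y + 3*(1 + Y)/(2*(-1 + Y)))
S(19, -31) + O(-15*(-3)) = 18 + (-15*(-3))*(3 - 15*(-3) + 2*(-15*(-3))²)/(2*(-1 - 15*(-3))) = 18 + (½)*45*(3 + 45 + 2*45²)/(-1 + 45) = 18 + (½)*45*(3 + 45 + 2*2025)/44 = 18 + (½)*45*(1/44)*(3 + 45 + 4050) = 18 + (½)*45*(1/44)*4098 = 18 + 92205/44 = 92997/44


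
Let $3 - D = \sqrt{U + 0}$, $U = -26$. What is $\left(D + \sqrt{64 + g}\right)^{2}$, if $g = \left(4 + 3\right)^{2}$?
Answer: $\left(3 + \sqrt{113} - i \sqrt{26}\right)^{2} \approx 159.78 - 139.0 i$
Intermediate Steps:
$g = 49$ ($g = 7^{2} = 49$)
$D = 3 - i \sqrt{26}$ ($D = 3 - \sqrt{-26 + 0} = 3 - \sqrt{-26} = 3 - i \sqrt{26} \approx 3.0 - 5.099 i$)
$\left(D + \sqrt{64 + g}\right)^{2} = \left(\left(3 - i \sqrt{26}\right) + \sqrt{64 + 49}\right)^{2} = \left(\left(3 - i \sqrt{26}\right) + \sqrt{113}\right)^{2} = \left(3 + \sqrt{113} - i \sqrt{26}\right)^{2}$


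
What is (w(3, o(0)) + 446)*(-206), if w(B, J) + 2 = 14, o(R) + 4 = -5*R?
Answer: -94348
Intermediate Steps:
o(R) = -4 - 5*R
w(B, J) = 12 (w(B, J) = -2 + 14 = 12)
(w(3, o(0)) + 446)*(-206) = (12 + 446)*(-206) = 458*(-206) = -94348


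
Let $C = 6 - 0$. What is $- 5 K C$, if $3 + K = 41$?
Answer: $-1140$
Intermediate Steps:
$K = 38$ ($K = -3 + 41 = 38$)
$C = 6$ ($C = 6 + 0 = 6$)
$- 5 K C = \left(-5\right) 38 \cdot 6 = \left(-190\right) 6 = -1140$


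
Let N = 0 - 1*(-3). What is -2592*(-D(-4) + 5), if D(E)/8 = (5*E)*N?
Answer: -1257120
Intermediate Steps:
N = 3 (N = 0 + 3 = 3)
D(E) = 120*E (D(E) = 8*((5*E)*3) = 8*(15*E) = 120*E)
-2592*(-D(-4) + 5) = -2592*(-120*(-4) + 5) = -2592*(-1*(-480) + 5) = -2592*(480 + 5) = -2592*485 = -96*13095 = -1257120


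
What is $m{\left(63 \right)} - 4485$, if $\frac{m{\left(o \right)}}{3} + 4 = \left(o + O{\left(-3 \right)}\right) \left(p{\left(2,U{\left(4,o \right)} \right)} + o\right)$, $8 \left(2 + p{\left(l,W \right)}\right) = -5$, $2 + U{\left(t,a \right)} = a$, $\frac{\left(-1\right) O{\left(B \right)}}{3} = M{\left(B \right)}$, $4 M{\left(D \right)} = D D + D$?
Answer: $\frac{97581}{16} \approx 6098.8$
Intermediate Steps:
$M{\left(D \right)} = \frac{D}{4} + \frac{D^{2}}{4}$ ($M{\left(D \right)} = \frac{D D + D}{4} = \frac{D^{2} + D}{4} = \frac{D + D^{2}}{4} = \frac{D}{4} + \frac{D^{2}}{4}$)
$O{\left(B \right)} = - \frac{3 B \left(1 + B\right)}{4}$ ($O{\left(B \right)} = - 3 \frac{B \left(1 + B\right)}{4} = - \frac{3 B \left(1 + B\right)}{4}$)
$U{\left(t,a \right)} = -2 + a$
$p{\left(l,W \right)} = - \frac{21}{8}$ ($p{\left(l,W \right)} = -2 + \frac{1}{8} \left(-5\right) = -2 - \frac{5}{8} = - \frac{21}{8}$)
$m{\left(o \right)} = -12 + 3 \left(- \frac{21}{8} + o\right) \left(- \frac{9}{2} + o\right)$ ($m{\left(o \right)} = -12 + 3 \left(o - - \frac{9 \left(1 - 3\right)}{4}\right) \left(- \frac{21}{8} + o\right) = -12 + 3 \left(o - \left(- \frac{9}{4}\right) \left(-2\right)\right) \left(- \frac{21}{8} + o\right) = -12 + 3 \left(o - \frac{9}{2}\right) \left(- \frac{21}{8} + o\right) = -12 + 3 \left(- \frac{9}{2} + o\right) \left(- \frac{21}{8} + o\right) = -12 + 3 \left(- \frac{21}{8} + o\right) \left(- \frac{9}{2} + o\right)$)
$m{\left(63 \right)} - 4485 = \left(\frac{375}{16} + 3 \cdot 63^{2} - \frac{10773}{8}\right) - 4485 = \left(\frac{375}{16} + 3 \cdot 3969 - \frac{10773}{8}\right) - 4485 = \left(\frac{375}{16} + 11907 - \frac{10773}{8}\right) - 4485 = \frac{169341}{16} - 4485 = \frac{97581}{16}$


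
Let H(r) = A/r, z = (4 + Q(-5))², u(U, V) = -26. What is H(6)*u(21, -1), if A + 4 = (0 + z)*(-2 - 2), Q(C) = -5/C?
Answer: 1352/3 ≈ 450.67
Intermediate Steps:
z = 25 (z = (4 - 5/(-5))² = (4 - 5*(-⅕))² = (4 + 1)² = 5² = 25)
A = -104 (A = -4 + (0 + 25)*(-2 - 2) = -4 + 25*(-4) = -4 - 100 = -104)
H(r) = -104/r
H(6)*u(21, -1) = -104/6*(-26) = -104*⅙*(-26) = -52/3*(-26) = 1352/3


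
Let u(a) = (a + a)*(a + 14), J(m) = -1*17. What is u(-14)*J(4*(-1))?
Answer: 0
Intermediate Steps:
J(m) = -17
u(a) = 2*a*(14 + a) (u(a) = (2*a)*(14 + a) = 2*a*(14 + a))
u(-14)*J(4*(-1)) = (2*(-14)*(14 - 14))*(-17) = (2*(-14)*0)*(-17) = 0*(-17) = 0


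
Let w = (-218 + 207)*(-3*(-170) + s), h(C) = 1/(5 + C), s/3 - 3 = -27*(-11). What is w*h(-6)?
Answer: 15510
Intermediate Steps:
s = 900 (s = 9 + 3*(-27*(-11)) = 9 + 3*297 = 9 + 891 = 900)
w = -15510 (w = (-218 + 207)*(-3*(-170) + 900) = -11*(510 + 900) = -11*1410 = -15510)
w*h(-6) = -15510/(5 - 6) = -15510/(-1) = -15510*(-1) = 15510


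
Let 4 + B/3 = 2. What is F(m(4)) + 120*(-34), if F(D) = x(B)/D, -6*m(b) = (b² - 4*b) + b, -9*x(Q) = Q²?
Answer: -4074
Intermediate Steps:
B = -6 (B = -12 + 3*2 = -12 + 6 = -6)
x(Q) = -Q²/9
m(b) = b/2 - b²/6 (m(b) = -((b² - 4*b) + b)/6 = -(b² - 3*b)/6 = b/2 - b²/6)
F(D) = -4/D (F(D) = (-⅑*(-6)²)/D = (-⅑*36)/D = -4/D)
F(m(4)) + 120*(-34) = -4*3/(2*(3 - 1*4)) + 120*(-34) = -4*3/(2*(3 - 4)) - 4080 = -4/((⅙)*4*(-1)) - 4080 = -4/(-⅔) - 4080 = -4*(-3/2) - 4080 = 6 - 4080 = -4074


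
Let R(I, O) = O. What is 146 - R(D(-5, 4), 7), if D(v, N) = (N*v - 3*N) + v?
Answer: 139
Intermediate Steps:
D(v, N) = v - 3*N + N*v (D(v, N) = (-3*N + N*v) + v = v - 3*N + N*v)
146 - R(D(-5, 4), 7) = 146 - 1*7 = 146 - 7 = 139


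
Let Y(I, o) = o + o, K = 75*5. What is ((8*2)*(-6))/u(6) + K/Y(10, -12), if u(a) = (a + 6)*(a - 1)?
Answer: -689/40 ≈ -17.225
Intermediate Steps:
K = 375
Y(I, o) = 2*o
u(a) = (-1 + a)*(6 + a) (u(a) = (6 + a)*(-1 + a) = (-1 + a)*(6 + a))
((8*2)*(-6))/u(6) + K/Y(10, -12) = ((8*2)*(-6))/(-6 + 6² + 5*6) + 375/((2*(-12))) = (16*(-6))/(-6 + 36 + 30) + 375/(-24) = -96/60 + 375*(-1/24) = -96*1/60 - 125/8 = -8/5 - 125/8 = -689/40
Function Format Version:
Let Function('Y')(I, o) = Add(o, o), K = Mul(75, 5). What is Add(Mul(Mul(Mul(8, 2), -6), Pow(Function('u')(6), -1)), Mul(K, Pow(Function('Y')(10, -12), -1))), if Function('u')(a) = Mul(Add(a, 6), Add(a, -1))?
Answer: Rational(-689, 40) ≈ -17.225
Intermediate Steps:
K = 375
Function('Y')(I, o) = Mul(2, o)
Function('u')(a) = Mul(Add(-1, a), Add(6, a)) (Function('u')(a) = Mul(Add(6, a), Add(-1, a)) = Mul(Add(-1, a), Add(6, a)))
Add(Mul(Mul(Mul(8, 2), -6), Pow(Function('u')(6), -1)), Mul(K, Pow(Function('Y')(10, -12), -1))) = Add(Mul(Mul(Mul(8, 2), -6), Pow(Add(-6, Pow(6, 2), Mul(5, 6)), -1)), Mul(375, Pow(Mul(2, -12), -1))) = Add(Mul(Mul(16, -6), Pow(Add(-6, 36, 30), -1)), Mul(375, Pow(-24, -1))) = Add(Mul(-96, Pow(60, -1)), Mul(375, Rational(-1, 24))) = Add(Mul(-96, Rational(1, 60)), Rational(-125, 8)) = Add(Rational(-8, 5), Rational(-125, 8)) = Rational(-689, 40)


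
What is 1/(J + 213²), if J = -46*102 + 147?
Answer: 1/40824 ≈ 2.4495e-5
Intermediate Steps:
J = -4545 (J = -4692 + 147 = -4545)
1/(J + 213²) = 1/(-4545 + 213²) = 1/(-4545 + 45369) = 1/40824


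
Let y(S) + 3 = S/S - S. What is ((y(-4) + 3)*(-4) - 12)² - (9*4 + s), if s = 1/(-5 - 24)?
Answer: 28653/29 ≈ 988.03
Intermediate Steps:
y(S) = -2 - S (y(S) = -3 + (S/S - S) = -3 + (1 - S) = -2 - S)
s = -1/29 (s = 1/(-29) = -1/29 ≈ -0.034483)
((y(-4) + 3)*(-4) - 12)² - (9*4 + s) = (((-2 - 1*(-4)) + 3)*(-4) - 12)² - (9*4 - 1/29) = (((-2 + 4) + 3)*(-4) - 12)² - (36 - 1/29) = ((2 + 3)*(-4) - 12)² - 1*1043/29 = (5*(-4) - 12)² - 1043/29 = (-20 - 12)² - 1043/29 = (-32)² - 1043/29 = 1024 - 1043/29 = 28653/29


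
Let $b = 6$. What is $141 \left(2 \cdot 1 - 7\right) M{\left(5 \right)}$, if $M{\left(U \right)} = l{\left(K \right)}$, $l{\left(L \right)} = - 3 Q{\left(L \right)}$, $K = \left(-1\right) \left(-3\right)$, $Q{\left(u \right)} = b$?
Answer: $12690$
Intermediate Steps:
$Q{\left(u \right)} = 6$
$K = 3$
$l{\left(L \right)} = -18$ ($l{\left(L \right)} = \left(-3\right) 6 = -18$)
$M{\left(U \right)} = -18$
$141 \left(2 \cdot 1 - 7\right) M{\left(5 \right)} = 141 \left(2 \cdot 1 - 7\right) \left(-18\right) = 141 \left(2 - 7\right) \left(-18\right) = 141 \left(-5\right) \left(-18\right) = \left(-705\right) \left(-18\right) = 12690$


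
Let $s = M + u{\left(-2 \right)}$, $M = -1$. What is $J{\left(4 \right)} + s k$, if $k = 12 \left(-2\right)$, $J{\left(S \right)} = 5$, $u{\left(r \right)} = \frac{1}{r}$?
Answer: $41$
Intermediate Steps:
$s = - \frac{3}{2}$ ($s = -1 + \frac{1}{-2} = -1 - \frac{1}{2} = - \frac{3}{2} \approx -1.5$)
$k = -24$
$J{\left(4 \right)} + s k = 5 - -36 = 5 + 36 = 41$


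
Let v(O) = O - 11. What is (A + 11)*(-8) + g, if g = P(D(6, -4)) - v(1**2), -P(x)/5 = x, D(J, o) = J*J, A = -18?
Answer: -114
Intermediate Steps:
D(J, o) = J**2
P(x) = -5*x
v(O) = -11 + O
g = -170 (g = -5*6**2 - (-11 + 1**2) = -5*36 - (-11 + 1) = -180 - 1*(-10) = -180 + 10 = -170)
(A + 11)*(-8) + g = (-18 + 11)*(-8) - 170 = -7*(-8) - 170 = 56 - 170 = -114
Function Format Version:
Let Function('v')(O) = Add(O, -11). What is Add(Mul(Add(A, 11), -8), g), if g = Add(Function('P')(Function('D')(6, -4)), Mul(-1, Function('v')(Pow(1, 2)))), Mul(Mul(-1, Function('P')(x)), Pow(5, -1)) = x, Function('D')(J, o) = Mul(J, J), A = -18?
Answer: -114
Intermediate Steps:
Function('D')(J, o) = Pow(J, 2)
Function('P')(x) = Mul(-5, x)
Function('v')(O) = Add(-11, O)
g = -170 (g = Add(Mul(-5, Pow(6, 2)), Mul(-1, Add(-11, Pow(1, 2)))) = Add(Mul(-5, 36), Mul(-1, Add(-11, 1))) = Add(-180, Mul(-1, -10)) = Add(-180, 10) = -170)
Add(Mul(Add(A, 11), -8), g) = Add(Mul(Add(-18, 11), -8), -170) = Add(Mul(-7, -8), -170) = Add(56, -170) = -114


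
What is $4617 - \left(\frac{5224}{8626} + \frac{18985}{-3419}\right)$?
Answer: $\frac{68155912576}{14746147} \approx 4621.9$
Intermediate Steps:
$4617 - \left(\frac{5224}{8626} + \frac{18985}{-3419}\right) = 4617 - \left(5224 \cdot \frac{1}{8626} + 18985 \left(- \frac{1}{3419}\right)\right) = 4617 - \left(\frac{2612}{4313} - \frac{18985}{3419}\right) = 4617 - - \frac{72951877}{14746147} = 4617 + \frac{72951877}{14746147} = \frac{68155912576}{14746147}$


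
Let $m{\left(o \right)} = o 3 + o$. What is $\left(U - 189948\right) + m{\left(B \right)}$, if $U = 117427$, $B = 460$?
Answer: $-70681$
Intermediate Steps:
$m{\left(o \right)} = 4 o$ ($m{\left(o \right)} = 3 o + o = 4 o$)
$\left(U - 189948\right) + m{\left(B \right)} = \left(117427 - 189948\right) + 4 \cdot 460 = -72521 + 1840 = -70681$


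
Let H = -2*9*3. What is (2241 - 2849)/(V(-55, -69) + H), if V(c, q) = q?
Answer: 608/123 ≈ 4.9431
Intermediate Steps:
H = -54 (H = -18*3 = -54)
(2241 - 2849)/(V(-55, -69) + H) = (2241 - 2849)/(-69 - 54) = -608/(-123) = -608*(-1/123) = 608/123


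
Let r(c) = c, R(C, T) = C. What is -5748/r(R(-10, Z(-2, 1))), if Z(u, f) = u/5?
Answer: 2874/5 ≈ 574.80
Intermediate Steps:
Z(u, f) = u/5 (Z(u, f) = u*(⅕) = u/5)
-5748/r(R(-10, Z(-2, 1))) = -5748/(-10) = -5748*(-⅒) = 2874/5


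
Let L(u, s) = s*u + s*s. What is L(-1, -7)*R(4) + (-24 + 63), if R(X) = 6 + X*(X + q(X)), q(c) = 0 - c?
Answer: 375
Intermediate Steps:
q(c) = -c
L(u, s) = s² + s*u (L(u, s) = s*u + s² = s² + s*u)
R(X) = 6 (R(X) = 6 + X*(X - X) = 6 + X*0 = 6 + 0 = 6)
L(-1, -7)*R(4) + (-24 + 63) = -7*(-7 - 1)*6 + (-24 + 63) = -7*(-8)*6 + 39 = 56*6 + 39 = 336 + 39 = 375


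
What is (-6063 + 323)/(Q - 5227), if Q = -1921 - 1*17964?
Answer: 1435/6278 ≈ 0.22858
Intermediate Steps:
Q = -19885 (Q = -1921 - 17964 = -19885)
(-6063 + 323)/(Q - 5227) = (-6063 + 323)/(-19885 - 5227) = -5740/(-25112) = -5740*(-1/25112) = 1435/6278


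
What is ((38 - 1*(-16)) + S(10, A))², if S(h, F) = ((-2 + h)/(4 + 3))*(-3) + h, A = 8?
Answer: 179776/49 ≈ 3668.9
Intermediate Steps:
S(h, F) = 6/7 + 4*h/7 (S(h, F) = ((-2 + h)/7)*(-3) + h = ((-2 + h)*(⅐))*(-3) + h = (-2/7 + h/7)*(-3) + h = (6/7 - 3*h/7) + h = 6/7 + 4*h/7)
((38 - 1*(-16)) + S(10, A))² = ((38 - 1*(-16)) + (6/7 + (4/7)*10))² = ((38 + 16) + (6/7 + 40/7))² = (54 + 46/7)² = (424/7)² = 179776/49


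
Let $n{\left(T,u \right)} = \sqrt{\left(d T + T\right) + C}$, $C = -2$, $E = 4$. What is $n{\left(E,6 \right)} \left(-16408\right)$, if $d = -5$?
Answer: $- 49224 i \sqrt{2} \approx - 69613.0 i$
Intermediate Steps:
$n{\left(T,u \right)} = \sqrt{-2 - 4 T}$ ($n{\left(T,u \right)} = \sqrt{\left(- 5 T + T\right) - 2} = \sqrt{- 4 T - 2} = \sqrt{-2 - 4 T}$)
$n{\left(E,6 \right)} \left(-16408\right) = \sqrt{-2 - 16} \left(-16408\right) = \sqrt{-18} \left(-16408\right) = 3 i \sqrt{2} \left(-16408\right) = - 49224 i \sqrt{2}$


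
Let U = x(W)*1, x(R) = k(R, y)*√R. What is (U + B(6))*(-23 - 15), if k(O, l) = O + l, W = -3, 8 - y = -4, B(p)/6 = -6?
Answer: 1368 - 342*I*√3 ≈ 1368.0 - 592.36*I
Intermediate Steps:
B(p) = -36 (B(p) = 6*(-6) = -36)
y = 12 (y = 8 - 1*(-4) = 8 + 4 = 12)
x(R) = √R*(12 + R) (x(R) = (R + 12)*√R = (12 + R)*√R = √R*(12 + R))
U = 9*I*√3 (U = (√(-3)*(12 - 3))*1 = ((I*√3)*9)*1 = (9*I*√3)*1 = 9*I*√3 ≈ 15.588*I)
(U + B(6))*(-23 - 15) = (9*I*√3 - 36)*(-23 - 15) = (-36 + 9*I*√3)*(-38) = 1368 - 342*I*√3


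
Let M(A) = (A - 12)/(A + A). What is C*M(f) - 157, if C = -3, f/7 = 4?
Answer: -1105/7 ≈ -157.86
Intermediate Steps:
f = 28 (f = 7*4 = 28)
M(A) = (-12 + A)/(2*A) (M(A) = (-12 + A)/((2*A)) = (-12 + A)*(1/(2*A)) = (-12 + A)/(2*A))
C*M(f) - 157 = -3*(-12 + 28)/(2*28) - 157 = -3*16/(2*28) - 157 = -3*2/7 - 157 = -6/7 - 157 = -1105/7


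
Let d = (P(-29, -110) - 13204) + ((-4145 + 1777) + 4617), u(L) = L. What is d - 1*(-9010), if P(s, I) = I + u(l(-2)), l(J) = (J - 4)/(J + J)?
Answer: -4107/2 ≈ -2053.5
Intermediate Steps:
l(J) = (-4 + J)/(2*J) (l(J) = (-4 + J)/((2*J)) = (-4 + J)*(1/(2*J)) = (-4 + J)/(2*J))
P(s, I) = 3/2 + I (P(s, I) = I + (1/2)*(-4 - 2)/(-2) = I + (1/2)*(-1/2)*(-6) = I + 3/2 = 3/2 + I)
d = -22127/2 (d = ((3/2 - 110) - 13204) + ((-4145 + 1777) + 4617) = (-217/2 - 13204) + (-2368 + 4617) = -26625/2 + 2249 = -22127/2 ≈ -11064.)
d - 1*(-9010) = -22127/2 - 1*(-9010) = -22127/2 + 9010 = -4107/2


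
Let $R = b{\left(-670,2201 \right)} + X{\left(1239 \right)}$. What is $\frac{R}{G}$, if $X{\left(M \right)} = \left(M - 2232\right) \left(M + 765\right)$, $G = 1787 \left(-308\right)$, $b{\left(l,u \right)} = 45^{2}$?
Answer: $\frac{1987947}{550396} \approx 3.6118$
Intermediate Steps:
$b{\left(l,u \right)} = 2025$
$G = -550396$
$X{\left(M \right)} = \left(-2232 + M\right) \left(765 + M\right)$
$R = -1987947$ ($R = 2025 - \left(3525093 - 1535121\right) = 2025 - 1989972 = -1987947$)
$\frac{R}{G} = - \frac{1987947}{-550396} = \left(-1987947\right) \left(- \frac{1}{550396}\right) = \frac{1987947}{550396}$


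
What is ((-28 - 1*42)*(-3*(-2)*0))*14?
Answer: 0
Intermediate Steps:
((-28 - 1*42)*(-3*(-2)*0))*14 = ((-28 - 42)*(6*0))*14 = -70*0*14 = 0*14 = 0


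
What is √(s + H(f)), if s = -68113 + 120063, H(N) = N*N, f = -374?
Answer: 3*√21314 ≈ 437.98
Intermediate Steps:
H(N) = N²
s = 51950
√(s + H(f)) = √(51950 + (-374)²) = √(51950 + 139876) = √191826 = 3*√21314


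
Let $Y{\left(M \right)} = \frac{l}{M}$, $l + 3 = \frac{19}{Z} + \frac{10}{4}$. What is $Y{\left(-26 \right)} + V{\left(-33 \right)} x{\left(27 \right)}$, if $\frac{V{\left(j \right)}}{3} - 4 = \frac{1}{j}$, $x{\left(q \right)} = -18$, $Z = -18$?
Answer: $- \frac{275809}{1287} \approx -214.3$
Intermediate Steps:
$l = - \frac{14}{9}$ ($l = -3 + \left(\frac{19}{-18} + \frac{10}{4}\right) = -3 + \left(19 \left(- \frac{1}{18}\right) + 10 \cdot \frac{1}{4}\right) = -3 + \left(- \frac{19}{18} + \frac{5}{2}\right) = -3 + \frac{13}{9} = - \frac{14}{9} \approx -1.5556$)
$Y{\left(M \right)} = - \frac{14}{9 M}$
$V{\left(j \right)} = 12 + \frac{3}{j}$
$Y{\left(-26 \right)} + V{\left(-33 \right)} x{\left(27 \right)} = - \frac{14}{9 \left(-26\right)} + \left(12 + \frac{3}{-33}\right) \left(-18\right) = \left(- \frac{14}{9}\right) \left(- \frac{1}{26}\right) + \left(12 + 3 \left(- \frac{1}{33}\right)\right) \left(-18\right) = \frac{7}{117} + \left(12 - \frac{1}{11}\right) \left(-18\right) = \frac{7}{117} + \frac{131}{11} \left(-18\right) = \frac{7}{117} - \frac{2358}{11} = - \frac{275809}{1287}$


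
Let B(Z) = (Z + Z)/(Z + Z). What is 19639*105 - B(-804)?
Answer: 2062094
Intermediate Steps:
B(Z) = 1 (B(Z) = (2*Z)/((2*Z)) = (2*Z)*(1/(2*Z)) = 1)
19639*105 - B(-804) = 19639*105 - 1*1 = 2062095 - 1 = 2062094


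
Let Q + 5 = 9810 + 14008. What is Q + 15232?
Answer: 39045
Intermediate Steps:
Q = 23813 (Q = -5 + (9810 + 14008) = -5 + 23818 = 23813)
Q + 15232 = 23813 + 15232 = 39045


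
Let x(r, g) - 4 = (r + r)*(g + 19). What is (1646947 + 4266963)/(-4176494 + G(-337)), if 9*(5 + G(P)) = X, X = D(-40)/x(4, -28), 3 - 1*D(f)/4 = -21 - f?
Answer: -904828230/639004331 ≈ -1.4160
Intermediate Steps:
D(f) = 96 + 4*f (D(f) = 12 - 4*(-21 - f) = 12 + (84 + 4*f) = 96 + 4*f)
x(r, g) = 4 + 2*r*(19 + g) (x(r, g) = 4 + (r + r)*(g + 19) = 4 + (2*r)*(19 + g) = 4 + 2*r*(19 + g))
X = 16/17 (X = (96 + 4*(-40))/(4 + 38*4 + 2*(-28)*4) = (96 - 160)/(4 + 152 - 224) = -64/(-68) = -64*(-1/68) = 16/17 ≈ 0.94118)
G(P) = -749/153 (G(P) = -5 + (⅑)*(16/17) = -5 + 16/153 = -749/153)
(1646947 + 4266963)/(-4176494 + G(-337)) = (1646947 + 4266963)/(-4176494 - 749/153) = 5913910/(-639004331/153) = 5913910*(-153/639004331) = -904828230/639004331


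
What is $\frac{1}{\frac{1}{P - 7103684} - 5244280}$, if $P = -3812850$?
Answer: $- \frac{10916534}{57249360925521} \approx -1.9068 \cdot 10^{-7}$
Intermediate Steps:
$\frac{1}{\frac{1}{P - 7103684} - 5244280} = \frac{1}{\frac{1}{-3812850 - 7103684} - 5244280} = \frac{1}{\frac{1}{-10916534} - 5244280} = \frac{1}{- \frac{1}{10916534} - 5244280} = \frac{1}{- \frac{57249360925521}{10916534}} = - \frac{10916534}{57249360925521}$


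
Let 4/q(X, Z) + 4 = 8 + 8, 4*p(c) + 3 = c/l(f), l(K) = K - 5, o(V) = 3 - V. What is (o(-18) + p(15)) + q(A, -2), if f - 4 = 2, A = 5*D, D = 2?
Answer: 73/3 ≈ 24.333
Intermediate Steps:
A = 10 (A = 5*2 = 10)
f = 6 (f = 4 + 2 = 6)
l(K) = -5 + K
p(c) = -¾ + c/4 (p(c) = -¾ + (c/(-5 + 6))/4 = -¾ + (c/1)/4 = -¾ + (c*1)/4 = -¾ + c/4)
q(X, Z) = ⅓ (q(X, Z) = 4/(-4 + (8 + 8)) = 4/(-4 + 16) = 4/12 = 4*(1/12) = ⅓)
(o(-18) + p(15)) + q(A, -2) = ((3 - 1*(-18)) + (-¾ + (¼)*15)) + ⅓ = ((3 + 18) + (-¾ + 15/4)) + ⅓ = (21 + 3) + ⅓ = 24 + ⅓ = 73/3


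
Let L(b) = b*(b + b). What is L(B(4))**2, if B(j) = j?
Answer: 1024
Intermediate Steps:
L(b) = 2*b**2 (L(b) = b*(2*b) = 2*b**2)
L(B(4))**2 = (2*4**2)**2 = (2*16)**2 = 32**2 = 1024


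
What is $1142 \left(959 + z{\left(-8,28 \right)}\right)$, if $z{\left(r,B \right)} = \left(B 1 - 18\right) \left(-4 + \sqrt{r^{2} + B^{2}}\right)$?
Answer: $1049498 + 45680 \sqrt{53} \approx 1.3821 \cdot 10^{6}$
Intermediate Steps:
$z{\left(r,B \right)} = \left(-18 + B\right) \left(-4 + \sqrt{B^{2} + r^{2}}\right)$ ($z{\left(r,B \right)} = \left(B - 18\right) \left(-4 + \sqrt{B^{2} + r^{2}}\right) = \left(-18 + B\right) \left(-4 + \sqrt{B^{2} + r^{2}}\right)$)
$1142 \left(959 + z{\left(-8,28 \right)}\right) = 1142 \left(959 + \left(72 - 18 \sqrt{28^{2} + \left(-8\right)^{2}} - 112 + 28 \sqrt{28^{2} + \left(-8\right)^{2}}\right)\right) = 1142 \left(959 + \left(72 - 18 \sqrt{784 + 64} - 112 + 28 \sqrt{784 + 64}\right)\right) = 1142 \left(959 + \left(72 - 18 \sqrt{848} - 112 + 28 \sqrt{848}\right)\right) = 1142 \left(959 + \left(72 - 18 \cdot 4 \sqrt{53} - 112 + 28 \cdot 4 \sqrt{53}\right)\right) = 1142 \left(959 + \left(72 - 72 \sqrt{53} - 112 + 112 \sqrt{53}\right)\right) = 1142 \left(959 - \left(40 - 40 \sqrt{53}\right)\right) = 1142 \left(919 + 40 \sqrt{53}\right) = 1049498 + 45680 \sqrt{53}$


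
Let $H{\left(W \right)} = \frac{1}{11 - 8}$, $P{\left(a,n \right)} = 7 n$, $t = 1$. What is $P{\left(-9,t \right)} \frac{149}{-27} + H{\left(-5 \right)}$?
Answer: $- \frac{1034}{27} \approx -38.296$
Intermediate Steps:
$H{\left(W \right)} = \frac{1}{3}$
$P{\left(-9,t \right)} \frac{149}{-27} + H{\left(-5 \right)} = 7 \cdot 1 \frac{149}{-27} + \frac{1}{3} = 7 \cdot 149 \left(- \frac{1}{27}\right) + \frac{1}{3} = 7 \left(- \frac{149}{27}\right) + \frac{1}{3} = - \frac{1043}{27} + \frac{1}{3} = - \frac{1034}{27}$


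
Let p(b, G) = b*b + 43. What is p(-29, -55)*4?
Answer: 3536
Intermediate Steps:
p(b, G) = 43 + b**2 (p(b, G) = b**2 + 43 = 43 + b**2)
p(-29, -55)*4 = (43 + (-29)**2)*4 = (43 + 841)*4 = 884*4 = 3536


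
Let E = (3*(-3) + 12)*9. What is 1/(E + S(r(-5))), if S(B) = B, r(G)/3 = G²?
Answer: 1/102 ≈ 0.0098039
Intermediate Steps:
r(G) = 3*G²
E = 27 (E = (-9 + 12)*9 = 3*9 = 27)
1/(E + S(r(-5))) = 1/(27 + 3*(-5)²) = 1/(27 + 3*25) = 1/(27 + 75) = 1/102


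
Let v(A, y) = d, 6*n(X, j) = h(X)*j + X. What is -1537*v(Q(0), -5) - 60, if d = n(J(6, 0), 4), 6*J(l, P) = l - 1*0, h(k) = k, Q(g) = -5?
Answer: -8045/6 ≈ -1340.8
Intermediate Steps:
J(l, P) = l/6 (J(l, P) = (l - 1*0)/6 = (l + 0)/6 = l/6)
n(X, j) = X/6 + X*j/6 (n(X, j) = (X*j + X)/6 = (X + X*j)/6 = X/6 + X*j/6)
d = ⅚ (d = ((⅙)*6)*(1 + 4)/6 = (⅙)*1*5 = ⅚ ≈ 0.83333)
v(A, y) = ⅚
-1537*v(Q(0), -5) - 60 = -1537*⅚ - 60 = -7685/6 - 60 = -8045/6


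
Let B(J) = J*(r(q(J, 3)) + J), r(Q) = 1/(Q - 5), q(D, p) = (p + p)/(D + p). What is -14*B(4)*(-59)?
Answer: 360136/29 ≈ 12418.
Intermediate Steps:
q(D, p) = 2*p/(D + p) (q(D, p) = (2*p)/(D + p) = 2*p/(D + p))
r(Q) = 1/(-5 + Q)
B(J) = J*(J + 1/(-5 + 6/(3 + J))) (B(J) = J*(1/(-5 + 2*3/(J + 3)) + J) = J*(1/(-5 + 2*3/(3 + J)) + J) = J*(1/(-5 + 6/(3 + J)) + J) = J*(J + 1/(-5 + 6/(3 + J))))
-14*B(4)*(-59) = -56*(-3 - 1*4 + 4*(9 + 5*4))/(9 + 5*4)*(-59) = -56*(-3 - 4 + 4*(9 + 20))/(9 + 20)*(-59) = -56*(-3 - 4 + 4*29)/29*(-59) = -56*(-3 - 4 + 116)/29*(-59) = -56*109/29*(-59) = -14*436/29*(-59) = -6104/29*(-59) = 360136/29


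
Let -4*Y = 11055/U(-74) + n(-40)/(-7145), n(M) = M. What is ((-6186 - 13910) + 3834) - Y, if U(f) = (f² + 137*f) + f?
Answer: -440243971419/27070976 ≈ -16263.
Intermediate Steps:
U(f) = f² + 138*f
Y = 15759707/27070976 (Y = -(11055/((-74*(138 - 74))) - 40/(-7145))/4 = -(11055/((-74*64)) - 40*(-1/7145))/4 = -(11055/(-4736) + 8/1429)/4 = -(11055*(-1/4736) + 8/1429)/4 = -(-11055/4736 + 8/1429)/4 = -¼*(-15759707/6767744) = 15759707/27070976 ≈ 0.58216)
((-6186 - 13910) + 3834) - Y = ((-6186 - 13910) + 3834) - 1*15759707/27070976 = (-20096 + 3834) - 15759707/27070976 = -16262 - 15759707/27070976 = -440243971419/27070976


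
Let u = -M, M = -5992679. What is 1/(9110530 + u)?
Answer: 1/15103209 ≈ 6.6211e-8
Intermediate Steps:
u = 5992679 (u = -1*(-5992679) = 5992679)
1/(9110530 + u) = 1/(9110530 + 5992679) = 1/15103209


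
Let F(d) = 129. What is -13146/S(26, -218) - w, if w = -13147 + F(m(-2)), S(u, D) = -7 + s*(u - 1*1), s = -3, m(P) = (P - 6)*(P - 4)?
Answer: 540311/41 ≈ 13178.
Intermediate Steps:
m(P) = (-6 + P)*(-4 + P)
S(u, D) = -4 - 3*u (S(u, D) = -7 - 3*(u - 1*1) = -7 - 3*(u - 1) = -7 - 3*(-1 + u) = -7 + (3 - 3*u) = -4 - 3*u)
w = -13018 (w = -13147 + 129 = -13018)
-13146/S(26, -218) - w = -13146/(-4 - 3*26) - 1*(-13018) = -13146/(-4 - 78) + 13018 = -13146/(-82) + 13018 = -13146*(-1/82) + 13018 = 6573/41 + 13018 = 540311/41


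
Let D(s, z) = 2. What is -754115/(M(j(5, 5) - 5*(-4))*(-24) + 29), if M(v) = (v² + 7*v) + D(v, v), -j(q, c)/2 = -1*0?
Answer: 754115/12979 ≈ 58.103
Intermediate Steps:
j(q, c) = 0 (j(q, c) = -(-2)*0 = -2*0 = 0)
M(v) = 2 + v² + 7*v (M(v) = (v² + 7*v) + 2 = 2 + v² + 7*v)
-754115/(M(j(5, 5) - 5*(-4))*(-24) + 29) = -754115/((2 + (0 - 5*(-4))² + 7*(0 - 5*(-4)))*(-24) + 29) = -754115/((2 + (0 + 20)² + 7*(0 + 20))*(-24) + 29) = -754115/((2 + 20² + 7*20)*(-24) + 29) = -754115/((2 + 400 + 140)*(-24) + 29) = -754115/(542*(-24) + 29) = -754115/(-13008 + 29) = -754115/(-12979) = -754115*(-1/12979) = 754115/12979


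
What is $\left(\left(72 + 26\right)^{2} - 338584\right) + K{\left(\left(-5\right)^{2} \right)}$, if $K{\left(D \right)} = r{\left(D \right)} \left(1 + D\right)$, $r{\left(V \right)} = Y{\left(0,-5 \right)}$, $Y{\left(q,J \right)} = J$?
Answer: $-329110$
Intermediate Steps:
$r{\left(V \right)} = -5$
$K{\left(D \right)} = -5 - 5 D$ ($K{\left(D \right)} = - 5 \left(1 + D\right) = -5 - 5 D$)
$\left(\left(72 + 26\right)^{2} - 338584\right) + K{\left(\left(-5\right)^{2} \right)} = \left(\left(72 + 26\right)^{2} - 338584\right) - \left(5 + 5 \left(-5\right)^{2}\right) = \left(98^{2} - 338584\right) - 130 = \left(9604 - 338584\right) - 130 = -328980 - 130 = -329110$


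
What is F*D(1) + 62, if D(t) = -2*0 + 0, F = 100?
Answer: 62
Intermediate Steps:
D(t) = 0 (D(t) = 0 + 0 = 0)
F*D(1) + 62 = 100*0 + 62 = 0 + 62 = 62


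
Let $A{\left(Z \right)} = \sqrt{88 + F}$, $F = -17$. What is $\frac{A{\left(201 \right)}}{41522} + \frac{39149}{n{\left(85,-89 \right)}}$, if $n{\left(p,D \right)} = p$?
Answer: $\frac{39149}{85} + \frac{\sqrt{71}}{41522} \approx 460.58$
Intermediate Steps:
$A{\left(Z \right)} = \sqrt{71}$ ($A{\left(Z \right)} = \sqrt{88 - 17} = \sqrt{71}$)
$\frac{A{\left(201 \right)}}{41522} + \frac{39149}{n{\left(85,-89 \right)}} = \frac{\sqrt{71}}{41522} + \frac{39149}{85} = \frac{39149}{85} + \frac{\sqrt{71}}{41522}$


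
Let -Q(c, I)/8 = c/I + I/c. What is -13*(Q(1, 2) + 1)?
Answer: 247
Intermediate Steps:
Q(c, I) = -8*I/c - 8*c/I (Q(c, I) = -8*(c/I + I/c) = -8*(I/c + c/I) = -8*I/c - 8*c/I)
-13*(Q(1, 2) + 1) = -13*((-8*2/1 - 8*1/2) + 1) = -13*((-8*2*1 - 8*1*½) + 1) = -13*((-16 - 4) + 1) = -13*(-20 + 1) = -13*(-19) = 247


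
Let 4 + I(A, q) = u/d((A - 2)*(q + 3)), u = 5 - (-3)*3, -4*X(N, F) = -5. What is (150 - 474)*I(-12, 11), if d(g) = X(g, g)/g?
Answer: 3562704/5 ≈ 7.1254e+5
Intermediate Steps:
X(N, F) = 5/4 (X(N, F) = -¼*(-5) = 5/4)
u = 14 (u = 5 - 3*(-3) = 5 + 9 = 14)
d(g) = 5/(4*g)
I(A, q) = -4 + 56*(-2 + A)*(3 + q)/5 (I(A, q) = -4 + 14/((5/(4*(((A - 2)*(q + 3)))))) = -4 + 14/((5/(4*(((-2 + A)*(3 + q)))))) = -4 + 14/((5*(1/((-2 + A)*(3 + q)))/4)) = -4 + 14/((5/(4*(-2 + A)*(3 + q)))) = -4 + 14*(4*(-2 + A)*(3 + q)/5) = -4 + 56*(-2 + A)*(3 + q)/5)
(150 - 474)*I(-12, 11) = (150 - 474)*(-356/5 - 112/5*11 + (168/5)*(-12) + (56/5)*(-12)*11) = -324*(-356/5 - 1232/5 - 2016/5 - 7392/5) = -324*(-10996/5) = 3562704/5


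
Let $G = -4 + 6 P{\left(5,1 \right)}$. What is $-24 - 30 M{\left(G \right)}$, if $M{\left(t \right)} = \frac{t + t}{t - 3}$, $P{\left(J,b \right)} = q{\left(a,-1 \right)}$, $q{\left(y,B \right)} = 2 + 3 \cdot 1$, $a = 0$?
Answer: $- \frac{2112}{23} \approx -91.826$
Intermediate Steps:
$q{\left(y,B \right)} = 5$ ($q{\left(y,B \right)} = 2 + 3 = 5$)
$P{\left(J,b \right)} = 5$
$G = 26$ ($G = -4 + 6 \cdot 5 = -4 + 30 = 26$)
$M{\left(t \right)} = \frac{2 t}{-3 + t}$
$-24 - 30 M{\left(G \right)} = -24 - 30 \cdot 2 \cdot 26 \frac{1}{-3 + 26} = -24 - 30 \cdot 2 \cdot 26 \cdot \frac{1}{23} = -24 - \frac{1560}{23} = - \frac{2112}{23}$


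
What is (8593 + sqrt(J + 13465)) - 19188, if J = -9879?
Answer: -10595 + sqrt(3586) ≈ -10535.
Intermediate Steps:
(8593 + sqrt(J + 13465)) - 19188 = (8593 + sqrt(-9879 + 13465)) - 19188 = (8593 + sqrt(3586)) - 19188 = -10595 + sqrt(3586)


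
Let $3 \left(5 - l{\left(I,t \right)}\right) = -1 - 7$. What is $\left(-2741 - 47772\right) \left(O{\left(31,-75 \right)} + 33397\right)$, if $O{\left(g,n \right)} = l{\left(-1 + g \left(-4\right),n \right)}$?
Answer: $- \frac{5062109782}{3} \approx -1.6874 \cdot 10^{9}$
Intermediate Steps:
$l{\left(I,t \right)} = \frac{23}{3}$ ($l{\left(I,t \right)} = 5 - \frac{-1 - 7}{3} = 5 - - \frac{8}{3} = 5 + \frac{8}{3} = \frac{23}{3}$)
$O{\left(g,n \right)} = \frac{23}{3}$
$\left(-2741 - 47772\right) \left(O{\left(31,-75 \right)} + 33397\right) = \left(-2741 - 47772\right) \left(\frac{23}{3} + 33397\right) = \left(-50513\right) \frac{100214}{3} = - \frac{5062109782}{3}$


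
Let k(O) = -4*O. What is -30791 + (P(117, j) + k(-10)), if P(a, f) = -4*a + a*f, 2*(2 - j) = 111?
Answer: -74957/2 ≈ -37479.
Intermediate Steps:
j = -107/2 (j = 2 - 1/2*111 = 2 - 111/2 = -107/2 ≈ -53.500)
-30791 + (P(117, j) + k(-10)) = -30791 + (117*(-4 - 107/2) - 4*(-10)) = -30791 + (117*(-115/2) + 40) = -30791 + (-13455/2 + 40) = -30791 - 13375/2 = -74957/2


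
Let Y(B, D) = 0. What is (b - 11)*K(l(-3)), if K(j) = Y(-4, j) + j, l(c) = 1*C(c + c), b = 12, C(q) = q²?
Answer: 36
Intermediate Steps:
l(c) = 4*c² (l(c) = 1*(c + c)² = 1*(2*c)² = 1*(4*c²) = 4*c²)
K(j) = j (K(j) = 0 + j = j)
(b - 11)*K(l(-3)) = (12 - 11)*(4*(-3)²) = 1*(4*9) = 1*36 = 36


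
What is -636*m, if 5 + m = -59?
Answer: 40704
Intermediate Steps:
m = -64 (m = -5 - 59 = -64)
-636*m = -636*(-64) = 40704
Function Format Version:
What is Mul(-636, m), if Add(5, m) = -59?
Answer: 40704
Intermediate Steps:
m = -64 (m = Add(-5, -59) = -64)
Mul(-636, m) = Mul(-636, -64) = 40704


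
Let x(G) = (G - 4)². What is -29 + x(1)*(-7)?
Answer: -92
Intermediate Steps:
x(G) = (-4 + G)²
-29 + x(1)*(-7) = -29 + (-4 + 1)²*(-7) = -29 + (-3)²*(-7) = -29 + 9*(-7) = -29 - 63 = -92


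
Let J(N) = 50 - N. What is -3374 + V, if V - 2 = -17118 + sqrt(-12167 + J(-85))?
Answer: -20490 + 16*I*sqrt(47) ≈ -20490.0 + 109.69*I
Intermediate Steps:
V = -17116 + 16*I*sqrt(47) (V = 2 + (-17118 + sqrt(-12167 + (50 - 1*(-85)))) = 2 + (-17118 + sqrt(-12167 + (50 + 85))) = 2 + (-17118 + sqrt(-12167 + 135)) = 2 + (-17118 + sqrt(-12032)) = 2 + (-17118 + 16*I*sqrt(47)) = -17116 + 16*I*sqrt(47) ≈ -17116.0 + 109.69*I)
-3374 + V = -3374 + (-17116 + 16*I*sqrt(47)) = -20490 + 16*I*sqrt(47)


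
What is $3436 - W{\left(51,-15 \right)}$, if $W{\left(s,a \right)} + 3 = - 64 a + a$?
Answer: $2494$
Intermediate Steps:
$W{\left(s,a \right)} = -3 - 63 a$ ($W{\left(s,a \right)} = -3 + \left(- 64 a + a\right) = -3 - 63 a$)
$3436 - W{\left(51,-15 \right)} = 3436 - \left(-3 - -945\right) = 3436 - \left(-3 + 945\right) = 3436 - 942 = 2494$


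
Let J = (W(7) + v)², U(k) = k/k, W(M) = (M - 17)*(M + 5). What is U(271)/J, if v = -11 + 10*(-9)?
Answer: 1/48841 ≈ 2.0475e-5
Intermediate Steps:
W(M) = (-17 + M)*(5 + M)
U(k) = 1
v = -101 (v = -11 - 90 = -101)
J = 48841 (J = ((-85 + 7² - 12*7) - 101)² = ((-85 + 49 - 84) - 101)² = (-120 - 101)² = (-221)² = 48841)
U(271)/J = 1/48841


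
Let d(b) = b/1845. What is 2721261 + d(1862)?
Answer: 5020728407/1845 ≈ 2.7213e+6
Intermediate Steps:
d(b) = b/1845 (d(b) = b*(1/1845) = b/1845)
2721261 + d(1862) = 2721261 + (1/1845)*1862 = 2721261 + 1862/1845 = 5020728407/1845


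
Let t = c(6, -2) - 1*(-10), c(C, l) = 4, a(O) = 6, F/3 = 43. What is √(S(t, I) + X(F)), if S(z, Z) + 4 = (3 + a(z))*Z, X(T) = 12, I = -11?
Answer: I*√91 ≈ 9.5394*I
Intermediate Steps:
F = 129 (F = 3*43 = 129)
t = 14 (t = 4 - 1*(-10) = 4 + 10 = 14)
S(z, Z) = -4 + 9*Z (S(z, Z) = -4 + (3 + 6)*Z = -4 + 9*Z)
√(S(t, I) + X(F)) = √((-4 + 9*(-11)) + 12) = √((-4 - 99) + 12) = √(-103 + 12) = √(-91) = I*√91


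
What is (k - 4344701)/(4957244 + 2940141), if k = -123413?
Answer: -4468114/7897385 ≈ -0.56577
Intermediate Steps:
(k - 4344701)/(4957244 + 2940141) = (-123413 - 4344701)/(4957244 + 2940141) = -4468114/7897385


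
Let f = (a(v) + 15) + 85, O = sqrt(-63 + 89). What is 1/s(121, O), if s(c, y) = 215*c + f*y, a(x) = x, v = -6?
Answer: 26015/676550489 - 94*sqrt(26)/676550489 ≈ 3.7744e-5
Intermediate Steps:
O = sqrt(26) ≈ 5.0990
f = 94 (f = (-6 + 15) + 85 = 9 + 85 = 94)
s(c, y) = 94*y + 215*c (s(c, y) = 215*c + 94*y = 94*y + 215*c)
1/s(121, O) = 1/(94*sqrt(26) + 215*121) = 1/(94*sqrt(26) + 26015) = 1/(26015 + 94*sqrt(26))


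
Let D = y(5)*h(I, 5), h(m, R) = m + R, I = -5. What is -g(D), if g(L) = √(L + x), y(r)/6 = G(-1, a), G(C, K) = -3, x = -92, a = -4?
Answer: -2*I*√23 ≈ -9.5917*I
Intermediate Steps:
y(r) = -18 (y(r) = 6*(-3) = -18)
h(m, R) = R + m
D = 0 (D = -18*(5 - 5) = -18*0 = 0)
g(L) = √(-92 + L) (g(L) = √(L - 92) = √(-92 + L))
-g(D) = -√(-92 + 0) = -√(-92) = -2*I*√23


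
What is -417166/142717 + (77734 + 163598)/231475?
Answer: -62121320806/33035417575 ≈ -1.8804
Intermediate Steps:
-417166/142717 + (77734 + 163598)/231475 = -417166*1/142717 + 241332*(1/231475) = -417166/142717 + 241332/231475 = -62121320806/33035417575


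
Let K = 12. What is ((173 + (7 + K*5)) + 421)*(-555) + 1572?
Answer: -365283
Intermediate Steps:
((173 + (7 + K*5)) + 421)*(-555) + 1572 = ((173 + (7 + 12*5)) + 421)*(-555) + 1572 = ((173 + (7 + 60)) + 421)*(-555) + 1572 = ((173 + 67) + 421)*(-555) + 1572 = (240 + 421)*(-555) + 1572 = 661*(-555) + 1572 = -366855 + 1572 = -365283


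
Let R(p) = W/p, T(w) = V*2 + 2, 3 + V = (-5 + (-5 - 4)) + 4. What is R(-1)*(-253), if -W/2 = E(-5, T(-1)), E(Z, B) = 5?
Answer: -2530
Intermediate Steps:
V = -13 (V = -3 + ((-5 + (-5 - 4)) + 4) = -3 + ((-5 - 9) + 4) = -3 + (-14 + 4) = -3 - 10 = -13)
T(w) = -24 (T(w) = -13*2 + 2 = -26 + 2 = -24)
W = -10 (W = -2*5 = -10)
R(p) = -10/p
R(-1)*(-253) = -10/(-1)*(-253) = -10*(-1)*(-253) = 10*(-253) = -2530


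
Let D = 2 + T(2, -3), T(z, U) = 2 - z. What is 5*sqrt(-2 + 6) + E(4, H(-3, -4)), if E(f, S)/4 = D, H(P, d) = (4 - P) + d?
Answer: 18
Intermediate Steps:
H(P, d) = 4 + d - P
D = 2 (D = 2 + (2 - 1*2) = 2 + (2 - 2) = 2 + 0 = 2)
E(f, S) = 8 (E(f, S) = 4*2 = 8)
5*sqrt(-2 + 6) + E(4, H(-3, -4)) = 5*sqrt(-2 + 6) + 8 = 5*sqrt(4) + 8 = 5*2 + 8 = 10 + 8 = 18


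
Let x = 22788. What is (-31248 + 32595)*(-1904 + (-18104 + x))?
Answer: 3744660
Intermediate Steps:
(-31248 + 32595)*(-1904 + (-18104 + x)) = (-31248 + 32595)*(-1904 + (-18104 + 22788)) = 1347*(-1904 + 4684) = 1347*2780 = 3744660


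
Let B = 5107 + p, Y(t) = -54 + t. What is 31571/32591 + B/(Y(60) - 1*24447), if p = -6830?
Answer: 827781104/796556631 ≈ 1.0392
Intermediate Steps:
B = -1723 (B = 5107 - 6830 = -1723)
31571/32591 + B/(Y(60) - 1*24447) = 31571/32591 - 1723/((-54 + 60) - 1*24447) = 31571*(1/32591) - 1723/(6 - 24447) = 31571/32591 - 1723/(-24441) = 31571/32591 - 1723*(-1/24441) = 31571/32591 + 1723/24441 = 827781104/796556631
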